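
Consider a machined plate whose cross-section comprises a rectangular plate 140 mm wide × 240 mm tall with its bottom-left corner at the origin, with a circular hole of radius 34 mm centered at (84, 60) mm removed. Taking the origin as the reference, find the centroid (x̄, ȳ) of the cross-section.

plate: A = 140 × 240 = 33600.00, centroid at (70.00, 120.00).
hole: A = −π·34² = -3631.68, centroid at (84.00, 60.00).
ΣA = 29968.32 mm²
ΣAx̄ = (33600.00)(70.00) + (-3631.68)(84.00) = 2046938.79 mm³
ΣAȳ = (33600.00)(120.00) + (-3631.68)(60.00) = 3814099.13 mm³
x̄ = 2046938.79 / 29968.32 = 68.30 mm
ȳ = 3814099.13 / 29968.32 = 127.27 mm

x̄ = 68.30 mm, ȳ = 127.27 mm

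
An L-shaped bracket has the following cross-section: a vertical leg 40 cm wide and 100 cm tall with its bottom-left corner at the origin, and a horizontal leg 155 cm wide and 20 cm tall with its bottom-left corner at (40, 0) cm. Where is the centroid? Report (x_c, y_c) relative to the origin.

vertical leg: A = 40 × 100 = 4000.00, centroid at (20.00, 50.00).
horizontal leg: A = 155 × 20 = 3100.00, centroid at (117.50, 10.00).
ΣA = 7100.00 cm²
ΣAx_c = (4000.00)(20.00) + (3100.00)(117.50) = 444250.00 cm³
ΣAy_c = (4000.00)(50.00) + (3100.00)(10.00) = 231000.00 cm³
x_c = 444250.00 / 7100.00 = 62.57 cm
y_c = 231000.00 / 7100.00 = 32.54 cm

x_c = 62.57 cm, y_c = 32.54 cm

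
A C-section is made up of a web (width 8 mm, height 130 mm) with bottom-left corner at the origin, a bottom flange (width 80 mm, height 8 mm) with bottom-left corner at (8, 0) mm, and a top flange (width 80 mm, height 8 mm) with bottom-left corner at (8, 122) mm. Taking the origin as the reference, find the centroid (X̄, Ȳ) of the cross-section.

X̄ = 28.28 mm, Ȳ = 65.00 mm

Part | A | x̄ᵢ | ȳᵢ | A·x̄ᵢ | A·ȳᵢ
web | 1040.00 | 4.00 | 65.00 | 4160.00 | 67600.00
bottom flange | 640.00 | 48.00 | 4.00 | 30720.00 | 2560.00
top flange | 640.00 | 48.00 | 126.00 | 30720.00 | 80640.00
Σ | 2320.00 |  |  | 65600.00 | 150800.00
X̄ = 65600.00 / 2320.00 = 28.28 mm
Ȳ = 150800.00 / 2320.00 = 65.00 mm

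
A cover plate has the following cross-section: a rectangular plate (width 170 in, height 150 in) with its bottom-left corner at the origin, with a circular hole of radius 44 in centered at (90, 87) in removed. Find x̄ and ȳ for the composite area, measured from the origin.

x̄ = 83.43 in, ȳ = 71.24 in

plate: A = 170 × 150 = 25500.00, centroid at (85.00, 75.00).
hole: A = −π·44² = -6082.12, centroid at (90.00, 87.00).
ΣA = 19417.88 in²
ΣAx̄ = (25500.00)(85.00) + (-6082.12)(90.00) = 1620108.90 in³
ΣAȳ = (25500.00)(75.00) + (-6082.12)(87.00) = 1383355.27 in³
x̄ = 1620108.90 / 19417.88 = 83.43 in
ȳ = 1383355.27 / 19417.88 = 71.24 in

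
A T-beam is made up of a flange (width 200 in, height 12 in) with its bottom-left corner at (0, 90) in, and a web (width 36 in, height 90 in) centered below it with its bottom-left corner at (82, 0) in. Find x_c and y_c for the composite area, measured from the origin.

x_c = 100.00 in, y_c = 66.70 in

web: A = 36 × 90 = 3240.00, centroid at (100.00, 45.00).
flange: A = 200 × 12 = 2400.00, centroid at (100.00, 96.00).
ΣA = 5640.00 in², ΣAx_c = 564000.00 in³, ΣAy_c = 376200.00 in³.
x_c = 564000.00/5640.00 = 100.00 in; y_c = 376200.00/5640.00 = 66.70 in.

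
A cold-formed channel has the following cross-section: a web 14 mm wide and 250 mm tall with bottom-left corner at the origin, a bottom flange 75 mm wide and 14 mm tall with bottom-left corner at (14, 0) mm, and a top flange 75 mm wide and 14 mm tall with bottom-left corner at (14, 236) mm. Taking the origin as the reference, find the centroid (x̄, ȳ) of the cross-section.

web: A = 14 × 250 = 3500.00, centroid at (7.00, 125.00).
bottom flange: A = 75 × 14 = 1050.00, centroid at (51.50, 7.00).
top flange: A = 75 × 14 = 1050.00, centroid at (51.50, 243.00).
ΣA = 5600.00 mm², ΣAx̄ = 132650.00 mm³, ΣAȳ = 700000.00 mm³.
x̄ = 132650.00/5600.00 = 23.69 mm; ȳ = 700000.00/5600.00 = 125.00 mm.

x̄ = 23.69 mm, ȳ = 125.00 mm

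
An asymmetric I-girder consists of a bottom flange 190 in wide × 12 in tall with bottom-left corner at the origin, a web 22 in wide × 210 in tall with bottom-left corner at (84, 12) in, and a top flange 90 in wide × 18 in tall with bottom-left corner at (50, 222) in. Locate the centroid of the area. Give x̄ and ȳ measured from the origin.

bottom flange: A = 190 × 12 = 2280.00, centroid at (95.00, 6.00).
web: A = 22 × 210 = 4620.00, centroid at (95.00, 117.00).
top flange: A = 90 × 18 = 1620.00, centroid at (95.00, 231.00).
ΣA = 8520.00 in²
ΣAx̄ = (2280.00)(95.00) + (4620.00)(95.00) + (1620.00)(95.00) = 809400.00 in³
ΣAȳ = (2280.00)(6.00) + (4620.00)(117.00) + (1620.00)(231.00) = 928440.00 in³
x̄ = 809400.00 / 8520.00 = 95.00 in
ȳ = 928440.00 / 8520.00 = 108.97 in

x̄ = 95.00 in, ȳ = 108.97 in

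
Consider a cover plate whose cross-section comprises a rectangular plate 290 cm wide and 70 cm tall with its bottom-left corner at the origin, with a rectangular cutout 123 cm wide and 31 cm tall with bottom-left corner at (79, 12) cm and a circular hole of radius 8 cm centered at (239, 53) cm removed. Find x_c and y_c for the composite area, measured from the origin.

plate: A = 290 × 70 = 20300.00, centroid at (145.00, 35.00).
hole 1: A = −(123 × 31) = -3813.00, centroid at (140.50, 27.50).
hole 2: A = −π·8² = -201.06, centroid at (239.00, 53.00).
ΣA = 16285.94 cm²
ΣAx_c = (20300.00)(145.00) + (-3813.00)(140.50) + (-201.06)(239.00) = 2359719.70 cm³
ΣAy_c = (20300.00)(35.00) + (-3813.00)(27.50) + (-201.06)(53.00) = 594986.22 cm³
x_c = 2359719.70 / 16285.94 = 144.89 cm
y_c = 594986.22 / 16285.94 = 36.53 cm

x_c = 144.89 cm, y_c = 36.53 cm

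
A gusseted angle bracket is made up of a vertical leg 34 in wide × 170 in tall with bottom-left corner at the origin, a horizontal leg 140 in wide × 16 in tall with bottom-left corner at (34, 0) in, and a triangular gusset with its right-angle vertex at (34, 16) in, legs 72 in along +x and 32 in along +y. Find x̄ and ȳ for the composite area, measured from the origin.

vertical leg: A = 34 × 170 = 5780.00, centroid at (17.00, 85.00).
horizontal leg: A = 140 × 16 = 2240.00, centroid at (104.00, 8.00).
gusset: A = ½·72·32 = 1152.00, centroid at (58.00, 26.67).
ΣA = 9172.00 in²
ΣAx̄ = (5780.00)(17.00) + (2240.00)(104.00) + (1152.00)(58.00) = 398036.00 in³
ΣAȳ = (5780.00)(85.00) + (2240.00)(8.00) + (1152.00)(26.67) = 539940.00 in³
x̄ = 398036.00 / 9172.00 = 43.40 in
ȳ = 539940.00 / 9172.00 = 58.87 in

x̄ = 43.40 in, ȳ = 58.87 in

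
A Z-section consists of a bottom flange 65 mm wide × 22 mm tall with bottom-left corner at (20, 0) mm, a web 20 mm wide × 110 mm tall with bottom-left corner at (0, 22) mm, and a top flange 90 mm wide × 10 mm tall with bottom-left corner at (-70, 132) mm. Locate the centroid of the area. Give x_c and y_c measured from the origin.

x_c = 16.46 mm, y_c = 68.09 mm

bottom flange: A = 65 × 22 = 1430.00, centroid at (52.50, 11.00).
web: A = 20 × 110 = 2200.00, centroid at (10.00, 77.00).
top flange: A = 90 × 10 = 900.00, centroid at (-25.00, 137.00).
ΣA = 4530.00 mm²
ΣAx_c = (1430.00)(52.50) + (2200.00)(10.00) + (900.00)(-25.00) = 74575.00 mm³
ΣAy_c = (1430.00)(11.00) + (2200.00)(77.00) + (900.00)(137.00) = 308430.00 mm³
x_c = 74575.00 / 4530.00 = 16.46 mm
y_c = 308430.00 / 4530.00 = 68.09 mm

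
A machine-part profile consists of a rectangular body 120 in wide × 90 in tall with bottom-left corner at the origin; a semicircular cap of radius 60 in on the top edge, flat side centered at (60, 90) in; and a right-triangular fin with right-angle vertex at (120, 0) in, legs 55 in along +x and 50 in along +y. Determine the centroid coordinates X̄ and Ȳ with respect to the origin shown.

X̄ = 66.04 in, Ȳ = 65.16 in

rectangular body: A = 120 × 90 = 10800.00, centroid at (60.00, 45.00).
semicircular top: A = ½π·60² = 5654.87, centroid at (60.00, 115.46).
triangular fin: A = ½·55·50 = 1375.00, centroid at (138.33, 16.67).
ΣA = 17829.87 in², ΣAX̄ = 1177500.34 in³, ΣAȲ = 1161854.68 in³.
X̄ = 1177500.34/17829.87 = 66.04 in; Ȳ = 1161854.68/17829.87 = 65.16 in.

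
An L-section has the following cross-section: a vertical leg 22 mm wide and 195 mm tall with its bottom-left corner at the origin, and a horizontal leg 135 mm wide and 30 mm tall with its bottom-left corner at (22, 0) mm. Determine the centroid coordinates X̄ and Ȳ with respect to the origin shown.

X̄ = 49.12 mm, Ȳ = 57.44 mm

vertical leg: A = 22 × 195 = 4290.00, centroid at (11.00, 97.50).
horizontal leg: A = 135 × 30 = 4050.00, centroid at (89.50, 15.00).
ΣA = 8340.00 mm², ΣAX̄ = 409665.00 mm³, ΣAȲ = 479025.00 mm³.
X̄ = 409665.00/8340.00 = 49.12 mm; Ȳ = 479025.00/8340.00 = 57.44 mm.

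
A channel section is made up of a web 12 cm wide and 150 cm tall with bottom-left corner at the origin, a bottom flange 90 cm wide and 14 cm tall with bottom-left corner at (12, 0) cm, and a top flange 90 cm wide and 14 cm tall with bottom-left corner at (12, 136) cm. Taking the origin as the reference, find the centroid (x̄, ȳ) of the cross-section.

x̄ = 35.75 cm, ȳ = 75.00 cm

web: A = 12 × 150 = 1800.00, centroid at (6.00, 75.00).
bottom flange: A = 90 × 14 = 1260.00, centroid at (57.00, 7.00).
top flange: A = 90 × 14 = 1260.00, centroid at (57.00, 143.00).
ΣA = 4320.00 cm², ΣAx̄ = 154440.00 cm³, ΣAȳ = 324000.00 cm³.
x̄ = 154440.00/4320.00 = 35.75 cm; ȳ = 324000.00/4320.00 = 75.00 cm.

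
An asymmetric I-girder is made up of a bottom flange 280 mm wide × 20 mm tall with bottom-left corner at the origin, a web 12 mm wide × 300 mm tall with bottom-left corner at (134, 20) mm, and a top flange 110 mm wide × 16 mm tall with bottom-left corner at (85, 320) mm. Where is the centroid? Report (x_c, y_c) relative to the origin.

x_c = 140.00 mm, y_c = 113.62 mm

bottom flange: A = 280 × 20 = 5600.00, centroid at (140.00, 10.00).
web: A = 12 × 300 = 3600.00, centroid at (140.00, 170.00).
top flange: A = 110 × 16 = 1760.00, centroid at (140.00, 328.00).
ΣA = 10960.00 mm²
ΣAx_c = (5600.00)(140.00) + (3600.00)(140.00) + (1760.00)(140.00) = 1534400.00 mm³
ΣAy_c = (5600.00)(10.00) + (3600.00)(170.00) + (1760.00)(328.00) = 1245280.00 mm³
x_c = 1534400.00 / 10960.00 = 140.00 mm
y_c = 1245280.00 / 10960.00 = 113.62 mm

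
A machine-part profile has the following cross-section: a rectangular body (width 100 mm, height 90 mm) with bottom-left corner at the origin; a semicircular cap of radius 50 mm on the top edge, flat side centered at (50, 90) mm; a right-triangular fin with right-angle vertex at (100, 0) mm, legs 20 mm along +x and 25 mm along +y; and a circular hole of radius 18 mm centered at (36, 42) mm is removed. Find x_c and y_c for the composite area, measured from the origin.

rectangular body: A = 100 × 90 = 9000.00, centroid at (50.00, 45.00).
semicircular top: A = ½π·50² = 3926.99, centroid at (50.00, 111.22).
triangular fin: A = ½·20·25 = 250.00, centroid at (106.67, 8.33).
hole: A = −π·18² = -1017.88, centroid at (36.00, 42.00).
ΣA = 12159.11 mm²
ΣAx_c = (9000.00)(50.00) + (3926.99)(50.00) + (250.00)(106.67) + (-1017.88)(36.00) = 636372.67 mm³
ΣAy_c = (9000.00)(45.00) + (3926.99)(111.22) + (250.00)(8.33) + (-1017.88)(42.00) = 801095.05 mm³
x_c = 636372.67 / 12159.11 = 52.34 mm
y_c = 801095.05 / 12159.11 = 65.88 mm

x_c = 52.34 mm, y_c = 65.88 mm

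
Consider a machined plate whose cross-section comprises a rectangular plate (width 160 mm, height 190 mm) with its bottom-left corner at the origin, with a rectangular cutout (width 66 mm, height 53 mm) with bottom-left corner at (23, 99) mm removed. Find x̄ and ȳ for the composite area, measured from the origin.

Part | A | x̄ᵢ | ȳᵢ | A·x̄ᵢ | A·ȳᵢ
plate | 30400.00 | 80.00 | 95.00 | 2432000.00 | 2888000.00
hole | -3498.00 | 56.00 | 125.50 | -195888.00 | -438999.00
Σ | 26902.00 |  |  | 2236112.00 | 2449001.00
x̄ = 2236112.00 / 26902.00 = 83.12 mm
ȳ = 2449001.00 / 26902.00 = 91.03 mm

x̄ = 83.12 mm, ȳ = 91.03 mm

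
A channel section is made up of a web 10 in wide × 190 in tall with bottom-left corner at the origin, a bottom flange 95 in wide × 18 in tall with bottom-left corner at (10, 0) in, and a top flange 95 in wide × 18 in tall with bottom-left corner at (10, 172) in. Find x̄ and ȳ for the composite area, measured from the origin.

x̄ = 38.75 in, ȳ = 95.00 in

web: A = 10 × 190 = 1900.00, centroid at (5.00, 95.00).
bottom flange: A = 95 × 18 = 1710.00, centroid at (57.50, 9.00).
top flange: A = 95 × 18 = 1710.00, centroid at (57.50, 181.00).
ΣA = 5320.00 in², ΣAx̄ = 206150.00 in³, ΣAȳ = 505400.00 in³.
x̄ = 206150.00/5320.00 = 38.75 in; ȳ = 505400.00/5320.00 = 95.00 in.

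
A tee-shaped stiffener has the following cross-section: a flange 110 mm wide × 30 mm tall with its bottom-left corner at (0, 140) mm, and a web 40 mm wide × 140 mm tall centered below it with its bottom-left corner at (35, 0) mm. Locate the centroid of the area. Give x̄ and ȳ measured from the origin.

x̄ = 55.00 mm, ȳ = 101.52 mm

web: A = 40 × 140 = 5600.00, centroid at (55.00, 70.00).
flange: A = 110 × 30 = 3300.00, centroid at (55.00, 155.00).
ΣA = 8900.00 mm², ΣAx̄ = 489500.00 mm³, ΣAȳ = 903500.00 mm³.
x̄ = 489500.00/8900.00 = 55.00 mm; ȳ = 903500.00/8900.00 = 101.52 mm.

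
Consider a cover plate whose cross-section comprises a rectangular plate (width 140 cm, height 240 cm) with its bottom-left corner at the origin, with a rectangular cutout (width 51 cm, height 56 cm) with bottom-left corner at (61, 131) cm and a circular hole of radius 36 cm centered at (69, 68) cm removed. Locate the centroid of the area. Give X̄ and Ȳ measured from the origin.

Part | A | x̄ᵢ | ȳᵢ | A·x̄ᵢ | A·ȳᵢ
plate | 33600.00 | 70.00 | 120.00 | 2352000.00 | 4032000.00
hole 1 | -2856.00 | 86.50 | 159.00 | -247044.00 | -454104.00
hole 2 | -4071.50 | 69.00 | 68.00 | -280933.78 | -276862.28
Σ | 26672.50 |  |  | 1824022.22 | 3301033.72
X̄ = 1824022.22 / 26672.50 = 68.39 cm
Ȳ = 3301033.72 / 26672.50 = 123.76 cm

X̄ = 68.39 cm, Ȳ = 123.76 cm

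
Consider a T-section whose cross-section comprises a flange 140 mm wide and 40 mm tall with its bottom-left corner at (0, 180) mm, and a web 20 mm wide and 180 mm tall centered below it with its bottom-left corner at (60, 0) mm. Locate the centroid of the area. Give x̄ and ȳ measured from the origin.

x̄ = 70.00 mm, ȳ = 156.96 mm

web: A = 20 × 180 = 3600.00, centroid at (70.00, 90.00).
flange: A = 140 × 40 = 5600.00, centroid at (70.00, 200.00).
ΣA = 9200.00 mm²
ΣAx̄ = (3600.00)(70.00) + (5600.00)(70.00) = 644000.00 mm³
ΣAȳ = (3600.00)(90.00) + (5600.00)(200.00) = 1444000.00 mm³
x̄ = 644000.00 / 9200.00 = 70.00 mm
ȳ = 1444000.00 / 9200.00 = 156.96 mm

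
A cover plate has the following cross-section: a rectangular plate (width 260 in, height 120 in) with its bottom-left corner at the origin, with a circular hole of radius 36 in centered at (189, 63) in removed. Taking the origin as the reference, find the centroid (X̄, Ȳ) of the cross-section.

Part | A | x̄ᵢ | ȳᵢ | A·x̄ᵢ | A·ȳᵢ
plate | 31200.00 | 130.00 | 60.00 | 4056000.00 | 1872000.00
hole | -4071.50 | 189.00 | 63.00 | -769514.27 | -256504.76
Σ | 27128.50 |  |  | 3286485.73 | 1615495.24
X̄ = 3286485.73 / 27128.50 = 121.15 in
Ȳ = 1615495.24 / 27128.50 = 59.55 in

X̄ = 121.15 in, Ȳ = 59.55 in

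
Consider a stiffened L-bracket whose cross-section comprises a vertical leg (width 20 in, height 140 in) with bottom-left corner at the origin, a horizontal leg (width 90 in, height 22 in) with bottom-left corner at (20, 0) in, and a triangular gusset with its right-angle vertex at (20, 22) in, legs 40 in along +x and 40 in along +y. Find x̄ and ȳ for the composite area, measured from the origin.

vertical leg: A = 20 × 140 = 2800.00, centroid at (10.00, 70.00).
horizontal leg: A = 90 × 22 = 1980.00, centroid at (65.00, 11.00).
gusset: A = ½·40·40 = 800.00, centroid at (33.33, 35.33).
ΣA = 5580.00 in², ΣAx̄ = 183366.67 in³, ΣAȳ = 246046.67 in³.
x̄ = 183366.67/5580.00 = 32.86 in; ȳ = 246046.67/5580.00 = 44.09 in.

x̄ = 32.86 in, ȳ = 44.09 in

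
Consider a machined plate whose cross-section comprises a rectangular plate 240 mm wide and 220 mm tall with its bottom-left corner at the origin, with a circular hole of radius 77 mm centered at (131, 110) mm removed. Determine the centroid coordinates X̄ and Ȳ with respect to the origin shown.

X̄ = 114.00 mm, Ȳ = 110.00 mm

Part | A | x̄ᵢ | ȳᵢ | A·x̄ᵢ | A·ȳᵢ
plate | 52800.00 | 120.00 | 110.00 | 6336000.00 | 5808000.00
hole | -18626.50 | 131.00 | 110.00 | -2440071.87 | -2048915.31
Σ | 34173.50 |  |  | 3895928.13 | 3759084.69
X̄ = 3895928.13 / 34173.50 = 114.00 mm
Ȳ = 3759084.69 / 34173.50 = 110.00 mm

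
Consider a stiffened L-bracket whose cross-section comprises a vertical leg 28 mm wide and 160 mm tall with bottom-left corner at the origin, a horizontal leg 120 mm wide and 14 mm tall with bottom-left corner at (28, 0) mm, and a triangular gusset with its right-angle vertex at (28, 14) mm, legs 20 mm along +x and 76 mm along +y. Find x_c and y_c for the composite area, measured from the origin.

vertical leg: A = 28 × 160 = 4480.00, centroid at (14.00, 80.00).
horizontal leg: A = 120 × 14 = 1680.00, centroid at (88.00, 7.00).
gusset: A = ½·20·76 = 760.00, centroid at (34.67, 39.33).
ΣA = 6920.00 mm²
ΣAx_c = (4480.00)(14.00) + (1680.00)(88.00) + (760.00)(34.67) = 236906.67 mm³
ΣAy_c = (4480.00)(80.00) + (1680.00)(7.00) + (760.00)(39.33) = 400053.33 mm³
x_c = 236906.67 / 6920.00 = 34.24 mm
y_c = 400053.33 / 6920.00 = 57.81 mm

x_c = 34.24 mm, y_c = 57.81 mm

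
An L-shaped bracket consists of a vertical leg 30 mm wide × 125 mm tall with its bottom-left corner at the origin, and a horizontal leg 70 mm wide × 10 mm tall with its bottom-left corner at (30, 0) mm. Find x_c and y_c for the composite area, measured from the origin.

vertical leg: A = 30 × 125 = 3750.00, centroid at (15.00, 62.50).
horizontal leg: A = 70 × 10 = 700.00, centroid at (65.00, 5.00).
ΣA = 4450.00 mm², ΣAx_c = 101750.00 mm³, ΣAy_c = 237875.00 mm³.
x_c = 101750.00/4450.00 = 22.87 mm; y_c = 237875.00/4450.00 = 53.46 mm.

x_c = 22.87 mm, y_c = 53.46 mm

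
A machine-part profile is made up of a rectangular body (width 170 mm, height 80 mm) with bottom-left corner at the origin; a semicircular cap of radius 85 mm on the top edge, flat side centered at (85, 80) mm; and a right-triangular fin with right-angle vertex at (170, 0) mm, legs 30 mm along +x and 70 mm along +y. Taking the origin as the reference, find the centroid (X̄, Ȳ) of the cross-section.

rectangular body: A = 170 × 80 = 13600.00, centroid at (85.00, 40.00).
semicircular top: A = ½π·85² = 11349.00, centroid at (85.00, 116.08).
triangular fin: A = ½·30·70 = 1050.00, centroid at (180.00, 23.33).
ΣA = 25999.00 mm², ΣAX̄ = 2309665.29 mm³, ΣAȲ = 1885836.94 mm³.
X̄ = 2309665.29/25999.00 = 88.84 mm; Ȳ = 1885836.94/25999.00 = 72.53 mm.

X̄ = 88.84 mm, Ȳ = 72.53 mm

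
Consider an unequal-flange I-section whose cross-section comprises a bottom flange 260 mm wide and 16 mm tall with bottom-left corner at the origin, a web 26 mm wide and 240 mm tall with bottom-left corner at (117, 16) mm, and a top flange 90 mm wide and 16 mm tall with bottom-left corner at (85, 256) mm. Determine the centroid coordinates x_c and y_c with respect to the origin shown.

x_c = 130.00 mm, y_c = 106.59 mm

bottom flange: A = 260 × 16 = 4160.00, centroid at (130.00, 8.00).
web: A = 26 × 240 = 6240.00, centroid at (130.00, 136.00).
top flange: A = 90 × 16 = 1440.00, centroid at (130.00, 264.00).
ΣA = 11840.00 mm², ΣAx_c = 1539200.00 mm³, ΣAy_c = 1262080.00 mm³.
x_c = 1539200.00/11840.00 = 130.00 mm; y_c = 1262080.00/11840.00 = 106.59 mm.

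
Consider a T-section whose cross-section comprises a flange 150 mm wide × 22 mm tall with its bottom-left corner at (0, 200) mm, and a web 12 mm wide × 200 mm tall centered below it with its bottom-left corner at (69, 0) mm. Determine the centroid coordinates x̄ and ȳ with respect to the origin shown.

web: A = 12 × 200 = 2400.00, centroid at (75.00, 100.00).
flange: A = 150 × 22 = 3300.00, centroid at (75.00, 211.00).
ΣA = 5700.00 mm²
ΣAx̄ = (2400.00)(75.00) + (3300.00)(75.00) = 427500.00 mm³
ΣAȳ = (2400.00)(100.00) + (3300.00)(211.00) = 936300.00 mm³
x̄ = 427500.00 / 5700.00 = 75.00 mm
ȳ = 936300.00 / 5700.00 = 164.26 mm

x̄ = 75.00 mm, ȳ = 164.26 mm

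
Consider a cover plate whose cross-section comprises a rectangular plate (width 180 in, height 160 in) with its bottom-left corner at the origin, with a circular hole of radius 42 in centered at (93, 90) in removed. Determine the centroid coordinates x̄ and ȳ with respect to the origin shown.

Part | A | x̄ᵢ | ȳᵢ | A·x̄ᵢ | A·ȳᵢ
plate | 28800.00 | 90.00 | 80.00 | 2592000.00 | 2304000.00
hole | -5541.77 | 93.00 | 90.00 | -515384.56 | -498759.25
Σ | 23258.23 |  |  | 2076615.44 | 1805240.75
x̄ = 2076615.44 / 23258.23 = 89.29 in
ȳ = 1805240.75 / 23258.23 = 77.62 in

x̄ = 89.29 in, ȳ = 77.62 in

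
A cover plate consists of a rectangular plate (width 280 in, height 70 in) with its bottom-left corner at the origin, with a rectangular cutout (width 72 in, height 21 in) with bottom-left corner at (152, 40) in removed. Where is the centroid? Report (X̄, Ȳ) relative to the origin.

X̄ = 135.99 in, Ȳ = 33.70 in

plate: A = 280 × 70 = 19600.00, centroid at (140.00, 35.00).
hole: A = −(72 × 21) = -1512.00, centroid at (188.00, 50.50).
ΣA = 18088.00 in²
ΣAX̄ = (19600.00)(140.00) + (-1512.00)(188.00) = 2459744.00 in³
ΣAȲ = (19600.00)(35.00) + (-1512.00)(50.50) = 609644.00 in³
X̄ = 2459744.00 / 18088.00 = 135.99 in
Ȳ = 609644.00 / 18088.00 = 33.70 in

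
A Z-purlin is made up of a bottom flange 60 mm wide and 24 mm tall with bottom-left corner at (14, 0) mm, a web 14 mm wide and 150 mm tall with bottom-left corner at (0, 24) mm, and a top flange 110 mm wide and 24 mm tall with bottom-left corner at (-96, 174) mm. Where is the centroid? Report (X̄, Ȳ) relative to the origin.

Part | A | x̄ᵢ | ȳᵢ | A·x̄ᵢ | A·ȳᵢ
bottom flange | 1440.00 | 44.00 | 12.00 | 63360.00 | 17280.00
web | 2100.00 | 7.00 | 99.00 | 14700.00 | 207900.00
top flange | 2640.00 | -41.00 | 186.00 | -108240.00 | 491040.00
Σ | 6180.00 |  |  | -30180.00 | 716220.00
X̄ = -30180.00 / 6180.00 = -4.88 mm
Ȳ = 716220.00 / 6180.00 = 115.89 mm

X̄ = -4.88 mm, Ȳ = 115.89 mm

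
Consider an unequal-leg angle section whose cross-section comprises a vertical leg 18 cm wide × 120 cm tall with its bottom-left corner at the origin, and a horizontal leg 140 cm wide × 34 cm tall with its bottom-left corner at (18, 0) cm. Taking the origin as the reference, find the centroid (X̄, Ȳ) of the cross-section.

vertical leg: A = 18 × 120 = 2160.00, centroid at (9.00, 60.00).
horizontal leg: A = 140 × 34 = 4760.00, centroid at (88.00, 17.00).
ΣA = 6920.00 cm²
ΣAX̄ = (2160.00)(9.00) + (4760.00)(88.00) = 438320.00 cm³
ΣAȲ = (2160.00)(60.00) + (4760.00)(17.00) = 210520.00 cm³
X̄ = 438320.00 / 6920.00 = 63.34 cm
Ȳ = 210520.00 / 6920.00 = 30.42 cm

X̄ = 63.34 cm, Ȳ = 30.42 cm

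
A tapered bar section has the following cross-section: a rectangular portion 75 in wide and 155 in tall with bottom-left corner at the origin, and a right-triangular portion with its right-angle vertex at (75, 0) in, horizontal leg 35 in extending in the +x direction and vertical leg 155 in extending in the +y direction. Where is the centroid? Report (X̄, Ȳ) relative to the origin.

rectangular portion: A = 75 × 155 = 11625.00, centroid at (37.50, 77.50).
triangular portion: A = ½·35·155 = 2712.50, centroid at (86.67, 51.67).
ΣA = 14337.50 in², ΣAX̄ = 671020.83 in³, ΣAȲ = 1041083.33 in³.
X̄ = 671020.83/14337.50 = 46.80 in; Ȳ = 1041083.33/14337.50 = 72.61 in.

X̄ = 46.80 in, Ȳ = 72.61 in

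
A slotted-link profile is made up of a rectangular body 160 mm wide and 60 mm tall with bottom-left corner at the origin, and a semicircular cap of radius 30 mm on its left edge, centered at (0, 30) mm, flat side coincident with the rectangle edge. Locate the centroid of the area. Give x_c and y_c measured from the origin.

rectangular body: A = 160 × 60 = 9600.00, centroid at (80.00, 30.00).
semicircular end: A = ½π·30² = 1413.72, centroid at (-12.73, 30.00).
ΣA = 11013.72 mm²
ΣAx_c = (9600.00)(80.00) + (1413.72)(-12.73) = 750000.00 mm³
ΣAy_c = (9600.00)(30.00) + (1413.72)(30.00) = 330411.50 mm³
x_c = 750000.00 / 11013.72 = 68.10 mm
y_c = 330411.50 / 11013.72 = 30.00 mm

x_c = 68.10 mm, y_c = 30.00 mm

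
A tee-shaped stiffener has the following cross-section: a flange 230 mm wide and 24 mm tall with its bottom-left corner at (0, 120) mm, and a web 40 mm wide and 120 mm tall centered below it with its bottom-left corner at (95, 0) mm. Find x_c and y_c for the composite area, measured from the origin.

web: A = 40 × 120 = 4800.00, centroid at (115.00, 60.00).
flange: A = 230 × 24 = 5520.00, centroid at (115.00, 132.00).
ΣA = 10320.00 mm²
ΣAx_c = (4800.00)(115.00) + (5520.00)(115.00) = 1186800.00 mm³
ΣAy_c = (4800.00)(60.00) + (5520.00)(132.00) = 1016640.00 mm³
x_c = 1186800.00 / 10320.00 = 115.00 mm
y_c = 1016640.00 / 10320.00 = 98.51 mm

x_c = 115.00 mm, y_c = 98.51 mm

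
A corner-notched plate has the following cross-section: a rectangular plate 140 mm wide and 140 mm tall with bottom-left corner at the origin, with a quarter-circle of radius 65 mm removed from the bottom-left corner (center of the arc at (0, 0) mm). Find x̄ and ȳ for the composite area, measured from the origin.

plate: A = 140 × 140 = 19600.00, centroid at (70.00, 70.00).
removed quarter-circle: A = −¼π·65² = -3318.31, centroid at (27.59, 27.59).
ΣA = 16281.69 mm²
ΣAx̄ = (19600.00)(70.00) + (-3318.31)(27.59) = 1280458.33 mm³
ΣAȳ = (19600.00)(70.00) + (-3318.31)(27.59) = 1280458.33 mm³
x̄ = 1280458.33 / 16281.69 = 78.64 mm
ȳ = 1280458.33 / 16281.69 = 78.64 mm

x̄ = 78.64 mm, ȳ = 78.64 mm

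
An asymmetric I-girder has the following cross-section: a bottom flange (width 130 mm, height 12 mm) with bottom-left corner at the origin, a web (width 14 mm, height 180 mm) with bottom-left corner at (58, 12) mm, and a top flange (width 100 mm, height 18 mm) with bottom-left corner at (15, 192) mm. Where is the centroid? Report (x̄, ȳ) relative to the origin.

Part | A | x̄ᵢ | ȳᵢ | A·x̄ᵢ | A·ȳᵢ
bottom flange | 1560.00 | 65.00 | 6.00 | 101400.00 | 9360.00
web | 2520.00 | 65.00 | 102.00 | 163800.00 | 257040.00
top flange | 1800.00 | 65.00 | 201.00 | 117000.00 | 361800.00
Σ | 5880.00 |  |  | 382200.00 | 628200.00
x̄ = 382200.00 / 5880.00 = 65.00 mm
ȳ = 628200.00 / 5880.00 = 106.84 mm

x̄ = 65.00 mm, ȳ = 106.84 mm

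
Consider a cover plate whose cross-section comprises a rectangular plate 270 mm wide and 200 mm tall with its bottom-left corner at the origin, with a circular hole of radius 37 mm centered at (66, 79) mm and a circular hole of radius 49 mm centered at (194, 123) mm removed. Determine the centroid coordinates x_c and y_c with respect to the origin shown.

x_c = 131.48 mm, y_c = 98.03 mm

plate: A = 270 × 200 = 54000.00, centroid at (135.00, 100.00).
hole 1: A = −π·37² = -4300.84, centroid at (66.00, 79.00).
hole 2: A = −π·49² = -7542.96, centroid at (194.00, 123.00).
ΣA = 42156.20 mm², ΣAx_c = 5542809.53 mm³, ΣAy_c = 4132449.05 mm³.
x_c = 5542809.53/42156.20 = 131.48 mm; y_c = 4132449.05/42156.20 = 98.03 mm.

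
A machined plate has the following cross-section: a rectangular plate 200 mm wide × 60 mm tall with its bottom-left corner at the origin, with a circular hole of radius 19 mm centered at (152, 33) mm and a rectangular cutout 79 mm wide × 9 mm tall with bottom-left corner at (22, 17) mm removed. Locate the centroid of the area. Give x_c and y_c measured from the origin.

x_c = 96.89 mm, y_c = 30.26 mm

plate: A = 200 × 60 = 12000.00, centroid at (100.00, 30.00).
hole 1: A = −π·19² = -1134.11, centroid at (152.00, 33.00).
hole 2: A = −(79 × 9) = -711.00, centroid at (61.50, 21.50).
ΣA = 10154.89 mm²
ΣAx_c = (12000.00)(100.00) + (-1134.11)(152.00) + (-711.00)(61.50) = 983888.03 mm³
ΣAy_c = (12000.00)(30.00) + (-1134.11)(33.00) + (-711.00)(21.50) = 307287.71 mm³
x_c = 983888.03 / 10154.89 = 96.89 mm
y_c = 307287.71 / 10154.89 = 30.26 mm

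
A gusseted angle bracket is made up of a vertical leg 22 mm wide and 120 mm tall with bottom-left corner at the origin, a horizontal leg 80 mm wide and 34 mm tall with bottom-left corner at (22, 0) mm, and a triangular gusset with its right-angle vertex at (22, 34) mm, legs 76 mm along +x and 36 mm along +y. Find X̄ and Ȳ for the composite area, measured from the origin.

X̄ = 39.01 mm, Ȳ = 39.77 mm

vertical leg: A = 22 × 120 = 2640.00, centroid at (11.00, 60.00).
horizontal leg: A = 80 × 34 = 2720.00, centroid at (62.00, 17.00).
gusset: A = ½·76·36 = 1368.00, centroid at (47.33, 46.00).
ΣA = 6728.00 mm², ΣAX̄ = 262432.00 mm³, ΣAȲ = 267568.00 mm³.
X̄ = 262432.00/6728.00 = 39.01 mm; Ȳ = 267568.00/6728.00 = 39.77 mm.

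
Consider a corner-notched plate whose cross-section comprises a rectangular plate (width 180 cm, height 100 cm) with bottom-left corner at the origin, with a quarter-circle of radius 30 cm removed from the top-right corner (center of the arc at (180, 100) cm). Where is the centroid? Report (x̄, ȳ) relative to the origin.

x̄ = 86.84 cm, ȳ = 48.48 cm

plate: A = 180 × 100 = 18000.00, centroid at (90.00, 50.00).
removed quarter-circle: A = −¼π·30² = -706.86, centroid at (167.27, 87.27).
ΣA = 17293.14 cm², ΣAx̄ = 1501765.50 cm³, ΣAȳ = 838314.17 cm³.
x̄ = 1501765.50/17293.14 = 86.84 cm; ȳ = 838314.17/17293.14 = 48.48 cm.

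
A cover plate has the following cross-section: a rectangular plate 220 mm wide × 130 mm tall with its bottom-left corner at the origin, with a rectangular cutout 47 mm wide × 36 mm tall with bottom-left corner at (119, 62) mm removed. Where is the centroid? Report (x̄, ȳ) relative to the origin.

plate: A = 220 × 130 = 28600.00, centroid at (110.00, 65.00).
hole: A = −(47 × 36) = -1692.00, centroid at (142.50, 80.00).
ΣA = 26908.00 mm²
ΣAx̄ = (28600.00)(110.00) + (-1692.00)(142.50) = 2904890.00 mm³
ΣAȳ = (28600.00)(65.00) + (-1692.00)(80.00) = 1723640.00 mm³
x̄ = 2904890.00 / 26908.00 = 107.96 mm
ȳ = 1723640.00 / 26908.00 = 64.06 mm

x̄ = 107.96 mm, ȳ = 64.06 mm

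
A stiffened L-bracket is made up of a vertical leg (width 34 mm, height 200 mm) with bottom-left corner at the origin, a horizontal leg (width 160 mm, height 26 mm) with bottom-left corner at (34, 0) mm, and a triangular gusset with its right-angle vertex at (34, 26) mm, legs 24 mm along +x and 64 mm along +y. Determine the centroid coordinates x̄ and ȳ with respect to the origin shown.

x̄ = 53.04 mm, ȳ = 65.69 mm

vertical leg: A = 34 × 200 = 6800.00, centroid at (17.00, 100.00).
horizontal leg: A = 160 × 26 = 4160.00, centroid at (114.00, 13.00).
gusset: A = ½·24·64 = 768.00, centroid at (42.00, 47.33).
ΣA = 11728.00 mm², ΣAx̄ = 622096.00 mm³, ΣAȳ = 770432.00 mm³.
x̄ = 622096.00/11728.00 = 53.04 mm; ȳ = 770432.00/11728.00 = 65.69 mm.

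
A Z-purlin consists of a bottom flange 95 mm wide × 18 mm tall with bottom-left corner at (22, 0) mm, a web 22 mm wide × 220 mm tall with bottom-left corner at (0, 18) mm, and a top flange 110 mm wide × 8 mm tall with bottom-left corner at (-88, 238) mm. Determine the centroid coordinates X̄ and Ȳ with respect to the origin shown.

bottom flange: A = 95 × 18 = 1710.00, centroid at (69.50, 9.00).
web: A = 22 × 220 = 4840.00, centroid at (11.00, 128.00).
top flange: A = 110 × 8 = 880.00, centroid at (-33.00, 242.00).
ΣA = 7430.00 mm²
ΣAX̄ = (1710.00)(69.50) + (4840.00)(11.00) + (880.00)(-33.00) = 143045.00 mm³
ΣAȲ = (1710.00)(9.00) + (4840.00)(128.00) + (880.00)(242.00) = 847870.00 mm³
X̄ = 143045.00 / 7430.00 = 19.25 mm
Ȳ = 847870.00 / 7430.00 = 114.11 mm

X̄ = 19.25 mm, Ȳ = 114.11 mm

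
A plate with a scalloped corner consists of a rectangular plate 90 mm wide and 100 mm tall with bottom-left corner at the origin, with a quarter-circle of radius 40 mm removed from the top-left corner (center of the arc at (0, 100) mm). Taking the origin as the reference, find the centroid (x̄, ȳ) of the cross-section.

plate: A = 90 × 100 = 9000.00, centroid at (45.00, 50.00).
removed quarter-circle: A = −¼π·40² = -1256.64, centroid at (16.98, 83.02).
ΣA = 7743.36 mm², ΣAx̄ = 383666.67 mm³, ΣAȳ = 345669.63 mm³.
x̄ = 383666.67/7743.36 = 49.55 mm; ȳ = 345669.63/7743.36 = 44.64 mm.

x̄ = 49.55 mm, ȳ = 44.64 mm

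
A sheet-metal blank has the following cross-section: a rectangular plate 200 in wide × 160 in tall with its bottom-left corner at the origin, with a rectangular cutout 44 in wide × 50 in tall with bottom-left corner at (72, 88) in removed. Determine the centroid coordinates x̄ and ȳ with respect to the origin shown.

x̄ = 100.44 in, ȳ = 77.56 in

plate: A = 200 × 160 = 32000.00, centroid at (100.00, 80.00).
hole: A = −(44 × 50) = -2200.00, centroid at (94.00, 113.00).
ΣA = 29800.00 in², ΣAx̄ = 2993200.00 in³, ΣAȳ = 2311400.00 in³.
x̄ = 2993200.00/29800.00 = 100.44 in; ȳ = 2311400.00/29800.00 = 77.56 in.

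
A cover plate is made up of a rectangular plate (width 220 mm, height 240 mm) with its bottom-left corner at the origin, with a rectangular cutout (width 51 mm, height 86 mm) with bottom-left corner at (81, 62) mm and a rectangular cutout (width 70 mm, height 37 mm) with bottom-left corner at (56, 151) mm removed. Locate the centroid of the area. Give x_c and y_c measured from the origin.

x_c = 111.41 mm, y_c = 118.64 mm

plate: A = 220 × 240 = 52800.00, centroid at (110.00, 120.00).
hole 1: A = −(51 × 86) = -4386.00, centroid at (106.50, 105.00).
hole 2: A = −(70 × 37) = -2590.00, centroid at (91.00, 169.50).
ΣA = 45824.00 mm²
ΣAx_c = (52800.00)(110.00) + (-4386.00)(106.50) + (-2590.00)(91.00) = 5105201.00 mm³
ΣAy_c = (52800.00)(120.00) + (-4386.00)(105.00) + (-2590.00)(169.50) = 5436465.00 mm³
x_c = 5105201.00 / 45824.00 = 111.41 mm
y_c = 5436465.00 / 45824.00 = 118.64 mm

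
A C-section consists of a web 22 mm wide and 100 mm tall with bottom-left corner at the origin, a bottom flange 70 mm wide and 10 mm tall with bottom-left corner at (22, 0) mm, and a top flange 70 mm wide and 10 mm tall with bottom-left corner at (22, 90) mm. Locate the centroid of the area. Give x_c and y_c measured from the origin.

x_c = 28.89 mm, y_c = 50.00 mm

web: A = 22 × 100 = 2200.00, centroid at (11.00, 50.00).
bottom flange: A = 70 × 10 = 700.00, centroid at (57.00, 5.00).
top flange: A = 70 × 10 = 700.00, centroid at (57.00, 95.00).
ΣA = 3600.00 mm², ΣAx_c = 104000.00 mm³, ΣAy_c = 180000.00 mm³.
x_c = 104000.00/3600.00 = 28.89 mm; y_c = 180000.00/3600.00 = 50.00 mm.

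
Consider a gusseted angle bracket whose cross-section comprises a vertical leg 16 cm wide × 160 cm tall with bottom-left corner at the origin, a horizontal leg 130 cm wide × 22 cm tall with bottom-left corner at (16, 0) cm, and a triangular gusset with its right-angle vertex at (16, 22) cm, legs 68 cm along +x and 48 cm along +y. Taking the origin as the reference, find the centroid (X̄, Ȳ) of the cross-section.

vertical leg: A = 16 × 160 = 2560.00, centroid at (8.00, 80.00).
horizontal leg: A = 130 × 22 = 2860.00, centroid at (81.00, 11.00).
gusset: A = ½·68·48 = 1632.00, centroid at (38.67, 38.00).
ΣA = 7052.00 cm²
ΣAX̄ = (2560.00)(8.00) + (2860.00)(81.00) + (1632.00)(38.67) = 315244.00 cm³
ΣAȲ = (2560.00)(80.00) + (2860.00)(11.00) + (1632.00)(38.00) = 298276.00 cm³
X̄ = 315244.00 / 7052.00 = 44.70 cm
Ȳ = 298276.00 / 7052.00 = 42.30 cm

X̄ = 44.70 cm, Ȳ = 42.30 cm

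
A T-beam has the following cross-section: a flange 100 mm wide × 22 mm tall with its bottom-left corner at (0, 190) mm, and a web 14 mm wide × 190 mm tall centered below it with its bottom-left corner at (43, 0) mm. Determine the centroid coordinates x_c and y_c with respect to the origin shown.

x_c = 50.00 mm, y_c = 142.98 mm

web: A = 14 × 190 = 2660.00, centroid at (50.00, 95.00).
flange: A = 100 × 22 = 2200.00, centroid at (50.00, 201.00).
ΣA = 4860.00 mm², ΣAx_c = 243000.00 mm³, ΣAy_c = 694900.00 mm³.
x_c = 243000.00/4860.00 = 50.00 mm; y_c = 694900.00/4860.00 = 142.98 mm.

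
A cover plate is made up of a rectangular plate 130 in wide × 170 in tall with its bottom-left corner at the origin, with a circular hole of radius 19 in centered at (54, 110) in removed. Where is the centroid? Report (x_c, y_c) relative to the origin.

x_c = 65.60 in, y_c = 83.65 in

plate: A = 130 × 170 = 22100.00, centroid at (65.00, 85.00).
hole: A = −π·19² = -1134.11, centroid at (54.00, 110.00).
ΣA = 20965.89 in², ΣAx_c = 1375257.79 in³, ΣAy_c = 1753747.36 in³.
x_c = 1375257.79/20965.89 = 65.60 in; y_c = 1753747.36/20965.89 = 83.65 in.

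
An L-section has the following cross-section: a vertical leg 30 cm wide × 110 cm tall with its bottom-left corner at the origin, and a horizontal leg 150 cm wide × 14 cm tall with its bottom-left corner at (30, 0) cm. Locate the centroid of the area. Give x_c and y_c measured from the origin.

x_c = 50.00 cm, y_c = 36.33 cm

Part | A | x̄ᵢ | ȳᵢ | A·x̄ᵢ | A·ȳᵢ
vertical leg | 3300.00 | 15.00 | 55.00 | 49500.00 | 181500.00
horizontal leg | 2100.00 | 105.00 | 7.00 | 220500.00 | 14700.00
Σ | 5400.00 |  |  | 270000.00 | 196200.00
x_c = 270000.00 / 5400.00 = 50.00 cm
y_c = 196200.00 / 5400.00 = 36.33 cm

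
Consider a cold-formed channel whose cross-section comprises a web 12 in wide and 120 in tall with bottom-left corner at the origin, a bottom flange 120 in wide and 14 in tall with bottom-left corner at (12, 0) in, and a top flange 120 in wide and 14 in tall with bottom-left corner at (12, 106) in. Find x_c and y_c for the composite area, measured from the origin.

web: A = 12 × 120 = 1440.00, centroid at (6.00, 60.00).
bottom flange: A = 120 × 14 = 1680.00, centroid at (72.00, 7.00).
top flange: A = 120 × 14 = 1680.00, centroid at (72.00, 113.00).
ΣA = 4800.00 in²
ΣAx_c = (1440.00)(6.00) + (1680.00)(72.00) + (1680.00)(72.00) = 250560.00 in³
ΣAy_c = (1440.00)(60.00) + (1680.00)(7.00) + (1680.00)(113.00) = 288000.00 in³
x_c = 250560.00 / 4800.00 = 52.20 in
y_c = 288000.00 / 4800.00 = 60.00 in

x_c = 52.20 in, y_c = 60.00 in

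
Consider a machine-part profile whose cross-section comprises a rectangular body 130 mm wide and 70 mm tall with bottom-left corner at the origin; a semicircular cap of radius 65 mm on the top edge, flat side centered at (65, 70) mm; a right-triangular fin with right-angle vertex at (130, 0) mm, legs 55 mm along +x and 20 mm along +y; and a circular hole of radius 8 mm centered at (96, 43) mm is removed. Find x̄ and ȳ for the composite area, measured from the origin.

Part | A | x̄ᵢ | ȳᵢ | A·x̄ᵢ | A·ȳᵢ
rectangular body | 9100.00 | 65.00 | 35.00 | 591500.00 | 318500.00
semicircular top | 6636.61 | 65.00 | 97.59 | 431379.94 | 647646.35
triangular fin | 550.00 | 148.33 | 6.67 | 81583.33 | 3666.67
hole | -201.06 | 96.00 | 43.00 | -19301.95 | -8645.66
Σ | 16085.55 |  |  | 1085161.33 | 961167.35
x̄ = 1085161.33 / 16085.55 = 67.46 mm
ȳ = 961167.35 / 16085.55 = 59.75 mm

x̄ = 67.46 mm, ȳ = 59.75 mm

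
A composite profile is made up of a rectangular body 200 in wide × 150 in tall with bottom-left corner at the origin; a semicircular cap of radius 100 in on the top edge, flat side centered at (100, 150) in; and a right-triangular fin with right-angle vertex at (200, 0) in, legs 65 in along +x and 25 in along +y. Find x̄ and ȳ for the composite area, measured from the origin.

x̄ = 102.12 in, ȳ = 113.49 in

Part | A | x̄ᵢ | ȳᵢ | A·x̄ᵢ | A·ȳᵢ
rectangular body | 30000.00 | 100.00 | 75.00 | 3000000.00 | 2250000.00
semicircular top | 15707.96 | 100.00 | 192.44 | 1570796.33 | 3022861.16
triangular fin | 812.50 | 221.67 | 8.33 | 180104.17 | 6770.83
Σ | 46520.46 |  |  | 4750900.49 | 5279631.99
x̄ = 4750900.49 / 46520.46 = 102.12 in
ȳ = 5279631.99 / 46520.46 = 113.49 in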